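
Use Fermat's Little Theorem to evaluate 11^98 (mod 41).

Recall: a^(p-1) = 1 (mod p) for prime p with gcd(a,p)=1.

Step 1: Since 41 is prime, by Fermat's Little Theorem: 11^40 = 1 (mod 41).
Step 2: Reduce exponent: 98 mod 40 = 18.
Step 3: So 11^98 = 11^18 (mod 41).
Step 4: 11^18 mod 41 = 21.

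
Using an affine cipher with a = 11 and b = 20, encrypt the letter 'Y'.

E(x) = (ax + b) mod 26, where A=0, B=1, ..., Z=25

Step 1: Convert 'Y' to number: x = 24.
Step 2: E(24) = (11 * 24 + 20) mod 26 = 284 mod 26 = 24.
Step 3: Convert 24 back to letter: Y.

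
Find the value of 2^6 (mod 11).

Step 1: Compute 2^6 mod 11 step by step, reducing modulo 11 at each step.
  2^1 mod 11 = 2
  2^2 mod 11 = (2 * 2) mod 11 = 4
  2^3 mod 11 = (4 * 2) mod 11 = 8
  2^4 mod 11 = (8 * 2) mod 11 = 5
  2^5 mod 11 = (5 * 2) mod 11 = 10
  2^6 mod 11 = (10 * 2) mod 11 = 9
Step 2: Result = 9.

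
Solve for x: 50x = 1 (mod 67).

Step 1: We need x such that 50 * x = 1 (mod 67).
Step 2: Using the extended Euclidean algorithm or trial:
  50 * 63 = 3150 = 47 * 67 + 1.
Step 3: Since 3150 mod 67 = 1, the inverse is x = 63.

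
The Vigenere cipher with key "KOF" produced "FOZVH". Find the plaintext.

Step 1: Extend key: KOFKO
Step 2: Decrypt each letter (c - k) mod 26:
  F(5) - K(10) = (5-10) mod 26 = 21 = V
  O(14) - O(14) = (14-14) mod 26 = 0 = A
  Z(25) - F(5) = (25-5) mod 26 = 20 = U
  V(21) - K(10) = (21-10) mod 26 = 11 = L
  H(7) - O(14) = (7-14) mod 26 = 19 = T
Plaintext: VAULT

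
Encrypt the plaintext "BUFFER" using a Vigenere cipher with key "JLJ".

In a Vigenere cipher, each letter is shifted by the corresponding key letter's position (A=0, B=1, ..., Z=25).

Step 1: Repeat key to match plaintext length:
  Plaintext: BUFFER
  Key:       JLJJLJ
Step 2: Encrypt each letter:
  B(1) + J(9) = (1+9) mod 26 = 10 = K
  U(20) + L(11) = (20+11) mod 26 = 5 = F
  F(5) + J(9) = (5+9) mod 26 = 14 = O
  F(5) + J(9) = (5+9) mod 26 = 14 = O
  E(4) + L(11) = (4+11) mod 26 = 15 = P
  R(17) + J(9) = (17+9) mod 26 = 0 = A
Ciphertext: KFOOPA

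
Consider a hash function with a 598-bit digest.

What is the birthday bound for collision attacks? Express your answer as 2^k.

Step 1: The birthday paradox gives collision probability ~50% after sqrt(2^n) = 2^(n/2) hashes.
Step 2: For 598-bit output: 2^(598/2) = 2^299.
Step 3: Approximately 2^299 hash computations needed.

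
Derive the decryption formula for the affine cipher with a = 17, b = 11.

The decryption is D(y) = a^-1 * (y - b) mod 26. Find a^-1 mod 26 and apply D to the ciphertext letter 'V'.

Step 1: Find a^-1, the modular inverse of 17 mod 26.
Step 2: We need 17 * a^-1 = 1 (mod 26).
Step 3: 17 * 23 = 391 = 15 * 26 + 1, so a^-1 = 23.
Step 4: D(y) = 23(y - 11) mod 26.
Step 5: Apply to 'V' (y = 21): D(21) = 23 * (21 - 11) mod 26 = 23 * 10 mod 26 = 22 -> 'W'.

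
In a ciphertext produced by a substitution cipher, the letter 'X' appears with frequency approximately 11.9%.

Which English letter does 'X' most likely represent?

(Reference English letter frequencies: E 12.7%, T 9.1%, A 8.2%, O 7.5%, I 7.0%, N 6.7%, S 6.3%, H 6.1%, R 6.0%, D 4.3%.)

Step 1: The observed frequency is 11.9%.
Step 2: Compare with English frequencies:
  E: 12.7% (difference: 0.8%) <-- closest
  T: 9.1% (difference: 2.8%)
  A: 8.2% (difference: 3.7%)
  O: 7.5% (difference: 4.4%)
  I: 7.0% (difference: 4.9%)
  N: 6.7% (difference: 5.2%)
  S: 6.3% (difference: 5.6%)
  H: 6.1% (difference: 5.8%)
  R: 6.0% (difference: 5.9%)
  D: 4.3% (difference: 7.6%)
Step 3: 'X' most likely represents 'E' (frequency 12.7%).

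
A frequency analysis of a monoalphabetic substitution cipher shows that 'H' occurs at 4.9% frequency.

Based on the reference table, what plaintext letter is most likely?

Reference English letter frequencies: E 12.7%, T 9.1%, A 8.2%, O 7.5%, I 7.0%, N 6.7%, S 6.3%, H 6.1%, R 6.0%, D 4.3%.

Step 1: The observed frequency is 4.9%.
Step 2: Compare with English frequencies:
  E: 12.7% (difference: 7.8%)
  T: 9.1% (difference: 4.2%)
  A: 8.2% (difference: 3.3%)
  O: 7.5% (difference: 2.6%)
  I: 7.0% (difference: 2.1%)
  N: 6.7% (difference: 1.8%)
  S: 6.3% (difference: 1.4%)
  H: 6.1% (difference: 1.2%)
  R: 6.0% (difference: 1.1%)
  D: 4.3% (difference: 0.6%) <-- closest
Step 3: 'H' most likely represents 'D' (frequency 4.3%).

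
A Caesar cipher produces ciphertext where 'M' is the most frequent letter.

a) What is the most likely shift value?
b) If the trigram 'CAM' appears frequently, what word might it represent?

Step 1: In English, 'E' is the most frequent letter (12.7%).
Step 2: The most frequent ciphertext letter is 'M' (position 12).
Step 3: Shift = (12 - 4) mod 26 = 8.
Step 4: Decrypt 'CAM' by shifting back 8:
  C -> U
  A -> S
  M -> E
Step 5: 'CAM' decrypts to 'USE'.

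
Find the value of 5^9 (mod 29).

Step 1: Compute 5^9 mod 29 step by step, reducing modulo 29 at each step.
  5^1 mod 29 = 5
  5^2 mod 29 = (5 * 5) mod 29 = 25
  5^3 mod 29 = (25 * 5) mod 29 = 9
  5^4 mod 29 = (9 * 5) mod 29 = 16
  5^5 mod 29 = (16 * 5) mod 29 = 22
  5^6 mod 29 = (22 * 5) mod 29 = 23
  5^7 mod 29 = (23 * 5) mod 29 = 28
  5^8 mod 29 = (28 * 5) mod 29 = 24
  5^9 mod 29 = (24 * 5) mod 29 = 4
Step 2: Result = 4.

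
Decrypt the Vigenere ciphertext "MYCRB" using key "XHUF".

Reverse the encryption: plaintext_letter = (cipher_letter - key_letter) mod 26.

Step 1: Extend key: XHUFX
Step 2: Decrypt each letter (c - k) mod 26:
  M(12) - X(23) = (12-23) mod 26 = 15 = P
  Y(24) - H(7) = (24-7) mod 26 = 17 = R
  C(2) - U(20) = (2-20) mod 26 = 8 = I
  R(17) - F(5) = (17-5) mod 26 = 12 = M
  B(1) - X(23) = (1-23) mod 26 = 4 = E
Plaintext: PRIME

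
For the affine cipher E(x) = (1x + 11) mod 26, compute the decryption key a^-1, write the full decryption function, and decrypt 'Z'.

Step 1: Find a^-1, the modular inverse of 1 mod 26.
Step 2: We need 1 * a^-1 = 1 (mod 26).
Step 3: 1 * 1 = 1 = 0 * 26 + 1, so a^-1 = 1.
Step 4: D(y) = 1(y - 11) mod 26.
Step 5: Apply to 'Z' (y = 25): D(25) = 1 * (25 - 11) mod 26 = 1 * 14 mod 26 = 14 -> 'O'.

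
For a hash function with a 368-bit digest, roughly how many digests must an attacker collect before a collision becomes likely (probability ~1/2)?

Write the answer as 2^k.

Step 1: The birthday paradox gives collision probability ~50% after sqrt(2^n) = 2^(n/2) hashes.
Step 2: For 368-bit output: 2^(368/2) = 2^184.
Step 3: Approximately 2^184 hash computations needed.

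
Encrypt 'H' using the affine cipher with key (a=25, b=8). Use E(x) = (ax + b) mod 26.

Step 1: Convert 'H' to number: x = 7.
Step 2: E(7) = (25 * 7 + 8) mod 26 = 183 mod 26 = 1.
Step 3: Convert 1 back to letter: B.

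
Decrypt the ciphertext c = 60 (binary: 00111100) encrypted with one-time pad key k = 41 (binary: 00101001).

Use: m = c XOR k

Step 1: XOR ciphertext with key:
  Ciphertext: 00111100
  Key:        00101001
  XOR:        00010101
Step 2: Plaintext = 00010101 = 21 in decimal.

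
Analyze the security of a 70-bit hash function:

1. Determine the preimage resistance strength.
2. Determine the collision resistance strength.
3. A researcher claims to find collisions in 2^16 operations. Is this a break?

Step 1: Preimage resistance requires brute-force of 2^70 operations.
Step 2: Collision resistance (birthday bound) = 2^(70/2) = 2^35.
Step 3: The claimed attack costs 2^16 operations.
Step 4: Since 2^16 < 2^35, the claimed attack beats the generic birthday bound, so collision resistance is broken.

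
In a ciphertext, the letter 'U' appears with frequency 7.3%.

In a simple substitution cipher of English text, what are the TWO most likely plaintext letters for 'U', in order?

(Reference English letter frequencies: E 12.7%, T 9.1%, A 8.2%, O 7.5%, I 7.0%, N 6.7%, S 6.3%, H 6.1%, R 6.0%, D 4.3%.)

Step 1: Observed frequency of 'U' is 7.3%.
Step 2: Compute distances to each reference frequency and sort:
  O (7.5%): difference = 0.2% <-- BEST
  I (7.0%): difference = 0.3% <-- RUNNER-UP
  N (6.7%): difference = 0.6%
  A (8.2%): difference = 0.9%
  S (6.3%): difference = 1.0%
Step 3: Most likely is 'O' (7.5%, diff 0.2%); second most likely is 'I' (7.0%, diff 0.3%).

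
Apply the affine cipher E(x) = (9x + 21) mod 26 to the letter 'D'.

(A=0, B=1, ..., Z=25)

Step 1: Convert 'D' to number: x = 3.
Step 2: E(3) = (9 * 3 + 21) mod 26 = 48 mod 26 = 22.
Step 3: Convert 22 back to letter: W.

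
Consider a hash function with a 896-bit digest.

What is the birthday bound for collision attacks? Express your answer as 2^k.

Step 1: The birthday paradox gives collision probability ~50% after sqrt(2^n) = 2^(n/2) hashes.
Step 2: For 896-bit output: 2^(896/2) = 2^448.
Step 3: Approximately 2^448 hash computations needed.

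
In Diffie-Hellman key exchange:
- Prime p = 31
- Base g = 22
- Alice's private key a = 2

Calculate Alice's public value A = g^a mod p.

Step 1: A = g^a mod p = 22^2 mod 31.
  22^1 mod 31 = 22
  22^2 mod 31 = (22 * 22) mod 31 = 19
Result: A = 19.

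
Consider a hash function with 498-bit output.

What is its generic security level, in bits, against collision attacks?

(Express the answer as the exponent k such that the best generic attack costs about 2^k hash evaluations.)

Step 1: The hash has a 498-bit output.
Step 2: Collision resistance means it should be infeasible to find any x != y with h(x) = h(y).
By the birthday bound, a generic collision search succeeds after about sqrt(2^498) = 2^(498/2) = 2^249 evaluations.
Step 3: Security level = 249 bits.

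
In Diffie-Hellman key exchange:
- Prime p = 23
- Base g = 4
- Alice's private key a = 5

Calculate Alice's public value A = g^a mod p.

Step 1: A = g^a mod p = 4^5 mod 23.
  4^1 mod 23 = 4
  4^2 mod 23 = (4 * 4) mod 23 = 16
  4^3 mod 23 = (16 * 4) mod 23 = 18
  4^4 mod 23 = (18 * 4) mod 23 = 3
  4^5 mod 23 = (3 * 4) mod 23 = 12
Result: A = 12.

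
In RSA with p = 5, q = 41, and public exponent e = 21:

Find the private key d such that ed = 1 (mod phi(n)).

Step 1: n = 5 * 41 = 205.
Step 2: phi(n) = 4 * 40 = 160.
Step 3: Find d such that 21 * d = 1 (mod 160).
Step 4: d = 21^(-1) mod 160 = 61.
Verification: 21 * 61 = 1281 = 8 * 160 + 1.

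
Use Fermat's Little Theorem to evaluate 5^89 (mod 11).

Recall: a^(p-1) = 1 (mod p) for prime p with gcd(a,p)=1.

Step 1: Since 11 is prime, by Fermat's Little Theorem: 5^10 = 1 (mod 11).
Step 2: Reduce exponent: 89 mod 10 = 9.
Step 3: So 5^89 = 5^9 (mod 11).
Step 4: 5^9 mod 11 = 9.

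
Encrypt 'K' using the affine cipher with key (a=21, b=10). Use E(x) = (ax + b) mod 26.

Step 1: Convert 'K' to number: x = 10.
Step 2: E(10) = (21 * 10 + 10) mod 26 = 220 mod 26 = 12.
Step 3: Convert 12 back to letter: M.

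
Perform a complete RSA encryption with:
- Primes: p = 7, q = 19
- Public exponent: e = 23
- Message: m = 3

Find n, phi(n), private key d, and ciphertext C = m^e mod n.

Step 1: n = 7 * 19 = 133.
Step 2: phi(n) = (7-1)(19-1) = 6 * 18 = 108.
Step 3: Find d = 23^(-1) mod 108 = 47.
  Verify: 23 * 47 = 1081 = 1 (mod 108).
Step 4: C = 3^23 mod 133 = 110.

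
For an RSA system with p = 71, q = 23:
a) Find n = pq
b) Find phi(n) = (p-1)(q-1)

Step 1: n = p * q = 71 * 23 = 1633.
Step 2: phi(n) = (p-1)(q-1) = 70 * 22 = 1540.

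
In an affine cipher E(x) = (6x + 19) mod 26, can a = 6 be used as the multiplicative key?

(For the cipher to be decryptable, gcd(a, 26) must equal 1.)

Step 1: Compute gcd(6, 26).
Step 2: gcd(6, 26) = 2.
Since gcd = 2 != 1, 6 shares a common factor with 26, so it cannot be used.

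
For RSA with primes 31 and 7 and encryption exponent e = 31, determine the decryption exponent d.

Step 1: n = 31 * 7 = 217.
Step 2: phi(n) = 30 * 6 = 180.
Step 3: Find d such that 31 * d = 1 (mod 180).
Step 4: d = 31^(-1) mod 180 = 151.
Verification: 31 * 151 = 4681 = 26 * 180 + 1.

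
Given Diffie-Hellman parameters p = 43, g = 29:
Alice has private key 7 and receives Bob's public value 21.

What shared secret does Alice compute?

Step 1: s = B^a mod p = 21^7 mod 43.
  21^1 mod 43 = 21
  21^2 mod 43 = (21 * 21) mod 43 = 11
  21^3 mod 43 = (11 * 21) mod 43 = 16
  21^4 mod 43 = (16 * 21) mod 43 = 35
  21^5 mod 43 = (35 * 21) mod 43 = 4
  21^6 mod 43 = (4 * 21) mod 43 = 41
  21^7 mod 43 = (41 * 21) mod 43 = 1
Result: shared secret = 1.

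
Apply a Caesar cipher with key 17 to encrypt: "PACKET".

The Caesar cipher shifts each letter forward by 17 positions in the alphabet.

Step 1: For each letter, shift forward by 17 positions (mod 26).
  P (position 15) -> position (15+17) mod 26 = 6 -> G
  A (position 0) -> position (0+17) mod 26 = 17 -> R
  C (position 2) -> position (2+17) mod 26 = 19 -> T
  K (position 10) -> position (10+17) mod 26 = 1 -> B
  E (position 4) -> position (4+17) mod 26 = 21 -> V
  T (position 19) -> position (19+17) mod 26 = 10 -> K
Result: GRTBVK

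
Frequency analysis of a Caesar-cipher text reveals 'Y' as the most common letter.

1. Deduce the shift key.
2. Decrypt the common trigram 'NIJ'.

Step 1: In English, 'E' is the most frequent letter (12.7%).
Step 2: The most frequent ciphertext letter is 'Y' (position 24).
Step 3: Shift = (24 - 4) mod 26 = 20.
Step 4: Decrypt 'NIJ' by shifting back 20:
  N -> T
  I -> O
  J -> P
Step 5: 'NIJ' decrypts to 'TOP'.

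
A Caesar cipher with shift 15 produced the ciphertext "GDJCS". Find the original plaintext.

Step 1: Reverse the shift by subtracting 15 from each letter position.
  G (position 6) -> position (6-15) mod 26 = 17 -> R
  D (position 3) -> position (3-15) mod 26 = 14 -> O
  J (position 9) -> position (9-15) mod 26 = 20 -> U
  C (position 2) -> position (2-15) mod 26 = 13 -> N
  S (position 18) -> position (18-15) mod 26 = 3 -> D
Decrypted message: ROUND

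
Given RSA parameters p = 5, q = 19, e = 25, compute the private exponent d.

Step 1: n = 5 * 19 = 95.
Step 2: phi(n) = 4 * 18 = 72.
Step 3: Find d such that 25 * d = 1 (mod 72).
Step 4: d = 25^(-1) mod 72 = 49.
Verification: 25 * 49 = 1225 = 17 * 72 + 1.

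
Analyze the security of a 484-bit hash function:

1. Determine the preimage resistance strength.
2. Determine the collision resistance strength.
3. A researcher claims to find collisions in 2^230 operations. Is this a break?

Step 1: Preimage resistance requires brute-force of 2^484 operations.
Step 2: Collision resistance (birthday bound) = 2^(484/2) = 2^242.
Step 3: The claimed attack costs 2^230 operations.
Step 4: Since 2^230 < 2^242, the claimed attack beats the generic birthday bound, so collision resistance is broken.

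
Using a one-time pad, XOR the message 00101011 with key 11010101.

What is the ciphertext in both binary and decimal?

Step 1: Write out the XOR operation bit by bit:
  Message: 00101011
  Key:     11010101
  XOR:     11111110
Step 2: Convert to decimal: 11111110 = 254.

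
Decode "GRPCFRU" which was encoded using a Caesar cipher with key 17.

Step 1: Reverse the shift by subtracting 17 from each letter position.
  G (position 6) -> position (6-17) mod 26 = 15 -> P
  R (position 17) -> position (17-17) mod 26 = 0 -> A
  P (position 15) -> position (15-17) mod 26 = 24 -> Y
  C (position 2) -> position (2-17) mod 26 = 11 -> L
  F (position 5) -> position (5-17) mod 26 = 14 -> O
  R (position 17) -> position (17-17) mod 26 = 0 -> A
  U (position 20) -> position (20-17) mod 26 = 3 -> D
Decrypted message: PAYLOAD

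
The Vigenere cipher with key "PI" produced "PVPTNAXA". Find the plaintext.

Step 1: Extend key: PIPIPIPI
Step 2: Decrypt each letter (c - k) mod 26:
  P(15) - P(15) = (15-15) mod 26 = 0 = A
  V(21) - I(8) = (21-8) mod 26 = 13 = N
  P(15) - P(15) = (15-15) mod 26 = 0 = A
  T(19) - I(8) = (19-8) mod 26 = 11 = L
  N(13) - P(15) = (13-15) mod 26 = 24 = Y
  A(0) - I(8) = (0-8) mod 26 = 18 = S
  X(23) - P(15) = (23-15) mod 26 = 8 = I
  A(0) - I(8) = (0-8) mod 26 = 18 = S
Plaintext: ANALYSIS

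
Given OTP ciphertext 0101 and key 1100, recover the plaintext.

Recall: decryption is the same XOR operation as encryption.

Step 1: XOR ciphertext with key:
  Ciphertext: 0101
  Key:        1100
  XOR:        1001
Step 2: Plaintext = 1001 = 9 in decimal.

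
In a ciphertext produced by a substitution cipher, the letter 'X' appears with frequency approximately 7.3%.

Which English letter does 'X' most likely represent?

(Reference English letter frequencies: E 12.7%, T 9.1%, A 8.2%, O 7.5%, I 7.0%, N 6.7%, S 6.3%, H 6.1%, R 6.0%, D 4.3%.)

Step 1: The observed frequency is 7.3%.
Step 2: Compare with English frequencies:
  E: 12.7% (difference: 5.4%)
  T: 9.1% (difference: 1.8%)
  A: 8.2% (difference: 0.9%)
  O: 7.5% (difference: 0.2%) <-- closest
  I: 7.0% (difference: 0.3%)
  N: 6.7% (difference: 0.6%)
  S: 6.3% (difference: 1.0%)
  H: 6.1% (difference: 1.2%)
  R: 6.0% (difference: 1.3%)
  D: 4.3% (difference: 3.0%)
Step 3: 'X' most likely represents 'O' (frequency 7.5%).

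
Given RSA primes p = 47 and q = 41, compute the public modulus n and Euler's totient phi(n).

Step 1: n = p * q = 47 * 41 = 1927.
Step 2: phi(n) = (p-1)(q-1) = 46 * 40 = 1840.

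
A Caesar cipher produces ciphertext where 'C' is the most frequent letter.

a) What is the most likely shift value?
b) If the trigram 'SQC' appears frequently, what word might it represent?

Step 1: In English, 'E' is the most frequent letter (12.7%).
Step 2: The most frequent ciphertext letter is 'C' (position 2).
Step 3: Shift = (2 - 4) mod 26 = 24.
Step 4: Decrypt 'SQC' by shifting back 24:
  S -> U
  Q -> S
  C -> E
Step 5: 'SQC' decrypts to 'USE'.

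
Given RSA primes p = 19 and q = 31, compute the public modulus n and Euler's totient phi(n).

Step 1: n = p * q = 19 * 31 = 589.
Step 2: phi(n) = (p-1)(q-1) = 18 * 30 = 540.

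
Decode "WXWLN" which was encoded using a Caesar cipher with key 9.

Step 1: Reverse the shift by subtracting 9 from each letter position.
  W (position 22) -> position (22-9) mod 26 = 13 -> N
  X (position 23) -> position (23-9) mod 26 = 14 -> O
  W (position 22) -> position (22-9) mod 26 = 13 -> N
  L (position 11) -> position (11-9) mod 26 = 2 -> C
  N (position 13) -> position (13-9) mod 26 = 4 -> E
Decrypted message: NONCE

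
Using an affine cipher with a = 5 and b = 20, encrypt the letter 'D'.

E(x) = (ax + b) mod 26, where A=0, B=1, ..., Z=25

Step 1: Convert 'D' to number: x = 3.
Step 2: E(3) = (5 * 3 + 20) mod 26 = 35 mod 26 = 9.
Step 3: Convert 9 back to letter: J.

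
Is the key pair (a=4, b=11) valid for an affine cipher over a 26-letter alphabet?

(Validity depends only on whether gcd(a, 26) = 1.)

Step 1: Compute gcd(4, 26).
Step 2: gcd(4, 26) = 2.
Since gcd = 2 != 1, 4 shares a common factor with 26, so it cannot be used.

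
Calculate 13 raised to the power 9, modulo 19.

Step 1: Compute 13^9 mod 19 step by step, reducing modulo 19 at each step.
  13^1 mod 19 = 13
  13^2 mod 19 = (13 * 13) mod 19 = 17
  13^3 mod 19 = (17 * 13) mod 19 = 12
  13^4 mod 19 = (12 * 13) mod 19 = 4
  13^5 mod 19 = (4 * 13) mod 19 = 14
  13^6 mod 19 = (14 * 13) mod 19 = 11
  13^7 mod 19 = (11 * 13) mod 19 = 10
  13^8 mod 19 = (10 * 13) mod 19 = 16
  13^9 mod 19 = (16 * 13) mod 19 = 18
Step 2: Result = 18.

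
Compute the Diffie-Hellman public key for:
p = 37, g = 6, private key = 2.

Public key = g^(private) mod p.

Step 1: A = g^a mod p = 6^2 mod 37.
  6^1 mod 37 = 6
  6^2 mod 37 = (6 * 6) mod 37 = 36
Result: A = 36.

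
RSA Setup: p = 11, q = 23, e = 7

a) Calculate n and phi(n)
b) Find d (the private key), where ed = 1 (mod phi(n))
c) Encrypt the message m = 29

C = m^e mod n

Step 1: n = 11 * 23 = 253.
Step 2: phi(n) = (11-1)(23-1) = 10 * 22 = 220.
Step 3: Find d = 7^(-1) mod 220 = 63.
  Verify: 7 * 63 = 441 = 1 (mod 220).
Step 4: C = 29^7 mod 253 = 72.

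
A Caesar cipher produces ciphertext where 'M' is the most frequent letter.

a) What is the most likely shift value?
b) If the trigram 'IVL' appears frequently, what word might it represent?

Step 1: In English, 'E' is the most frequent letter (12.7%).
Step 2: The most frequent ciphertext letter is 'M' (position 12).
Step 3: Shift = (12 - 4) mod 26 = 8.
Step 4: Decrypt 'IVL' by shifting back 8:
  I -> A
  V -> N
  L -> D
Step 5: 'IVL' decrypts to 'AND'.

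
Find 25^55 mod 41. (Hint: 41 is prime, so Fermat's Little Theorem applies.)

Step 1: Since 41 is prime, by Fermat's Little Theorem: 25^40 = 1 (mod 41).
Step 2: Reduce exponent: 55 mod 40 = 15.
Step 3: So 25^55 = 25^15 (mod 41).
Step 4: 25^15 mod 41 = 40.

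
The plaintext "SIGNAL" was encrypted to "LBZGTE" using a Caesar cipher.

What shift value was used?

Step 1: Compare first letters: S (position 18) -> L (position 11).
Step 2: Shift = (11 - 18) mod 26 = 19.
The shift value is 19.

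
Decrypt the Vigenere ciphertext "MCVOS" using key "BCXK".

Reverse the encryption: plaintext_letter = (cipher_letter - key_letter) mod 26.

Step 1: Extend key: BCXKB
Step 2: Decrypt each letter (c - k) mod 26:
  M(12) - B(1) = (12-1) mod 26 = 11 = L
  C(2) - C(2) = (2-2) mod 26 = 0 = A
  V(21) - X(23) = (21-23) mod 26 = 24 = Y
  O(14) - K(10) = (14-10) mod 26 = 4 = E
  S(18) - B(1) = (18-1) mod 26 = 17 = R
Plaintext: LAYER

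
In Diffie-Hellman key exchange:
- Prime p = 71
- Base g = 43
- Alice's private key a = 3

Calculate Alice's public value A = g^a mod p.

Step 1: A = g^a mod p = 43^3 mod 71.
  43^1 mod 71 = 43
  43^2 mod 71 = (43 * 43) mod 71 = 3
  43^3 mod 71 = (3 * 43) mod 71 = 58
Result: A = 58.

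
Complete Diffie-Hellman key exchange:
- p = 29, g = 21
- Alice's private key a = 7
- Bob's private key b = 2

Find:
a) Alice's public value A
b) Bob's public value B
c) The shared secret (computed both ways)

Step 1: A = g^a mod p = 21^7 mod 29 = 12.
Step 2: B = g^b mod p = 21^2 mod 29 = 6.
Step 3: Alice computes s = B^a mod p = 6^7 mod 29 = 28.
Step 4: Bob computes s = A^b mod p = 12^2 mod 29 = 28.
Both sides agree: shared secret = 28.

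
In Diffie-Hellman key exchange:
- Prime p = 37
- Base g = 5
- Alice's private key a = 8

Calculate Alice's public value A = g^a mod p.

Step 1: A = g^a mod p = 5^8 mod 37.
  5^1 mod 37 = 5
  5^2 mod 37 = (5 * 5) mod 37 = 25
  5^3 mod 37 = (25 * 5) mod 37 = 14
  5^4 mod 37 = (14 * 5) mod 37 = 33
  5^5 mod 37 = (33 * 5) mod 37 = 17
  5^6 mod 37 = (17 * 5) mod 37 = 11
  5^7 mod 37 = (11 * 5) mod 37 = 18
  5^8 mod 37 = (18 * 5) mod 37 = 16
Result: A = 16.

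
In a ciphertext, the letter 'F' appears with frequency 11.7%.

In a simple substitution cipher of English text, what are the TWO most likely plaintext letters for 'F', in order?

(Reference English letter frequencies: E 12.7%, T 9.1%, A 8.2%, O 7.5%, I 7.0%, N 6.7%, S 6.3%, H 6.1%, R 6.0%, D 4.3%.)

Step 1: Observed frequency of 'F' is 11.7%.
Step 2: Compute distances to each reference frequency and sort:
  E (12.7%): difference = 1.0% <-- BEST
  T (9.1%): difference = 2.6% <-- RUNNER-UP
  A (8.2%): difference = 3.5%
  O (7.5%): difference = 4.2%
  I (7.0%): difference = 4.7%
Step 3: Most likely is 'E' (12.7%, diff 1.0%); second most likely is 'T' (9.1%, diff 2.6%).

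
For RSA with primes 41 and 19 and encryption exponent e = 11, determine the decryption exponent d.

Step 1: n = 41 * 19 = 779.
Step 2: phi(n) = 40 * 18 = 720.
Step 3: Find d such that 11 * d = 1 (mod 720).
Step 4: d = 11^(-1) mod 720 = 131.
Verification: 11 * 131 = 1441 = 2 * 720 + 1.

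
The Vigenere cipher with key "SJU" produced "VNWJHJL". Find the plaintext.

Step 1: Extend key: SJUSJUS
Step 2: Decrypt each letter (c - k) mod 26:
  V(21) - S(18) = (21-18) mod 26 = 3 = D
  N(13) - J(9) = (13-9) mod 26 = 4 = E
  W(22) - U(20) = (22-20) mod 26 = 2 = C
  J(9) - S(18) = (9-18) mod 26 = 17 = R
  H(7) - J(9) = (7-9) mod 26 = 24 = Y
  J(9) - U(20) = (9-20) mod 26 = 15 = P
  L(11) - S(18) = (11-18) mod 26 = 19 = T
Plaintext: DECRYPT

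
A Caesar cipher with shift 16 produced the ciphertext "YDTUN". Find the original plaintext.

Step 1: Reverse the shift by subtracting 16 from each letter position.
  Y (position 24) -> position (24-16) mod 26 = 8 -> I
  D (position 3) -> position (3-16) mod 26 = 13 -> N
  T (position 19) -> position (19-16) mod 26 = 3 -> D
  U (position 20) -> position (20-16) mod 26 = 4 -> E
  N (position 13) -> position (13-16) mod 26 = 23 -> X
Decrypted message: INDEX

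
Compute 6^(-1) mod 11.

Step 1: We need x such that 6 * x = 1 (mod 11).
Step 2: Using the extended Euclidean algorithm or trial:
  6 * 2 = 12 = 1 * 11 + 1.
Step 3: Since 12 mod 11 = 1, the inverse is x = 2.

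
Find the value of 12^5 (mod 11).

Step 1: Compute 12^5 mod 11 step by step, reducing modulo 11 at each step.
  12^1 mod 11 = 1
  12^2 mod 11 = (1 * 12) mod 11 = 1
  12^3 mod 11 = (1 * 12) mod 11 = 1
  12^4 mod 11 = (1 * 12) mod 11 = 1
  12^5 mod 11 = (1 * 12) mod 11 = 1
Step 2: Result = 1.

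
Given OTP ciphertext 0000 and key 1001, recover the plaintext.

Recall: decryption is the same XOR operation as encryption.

Step 1: XOR ciphertext with key:
  Ciphertext: 0000
  Key:        1001
  XOR:        1001
Step 2: Plaintext = 1001 = 9 in decimal.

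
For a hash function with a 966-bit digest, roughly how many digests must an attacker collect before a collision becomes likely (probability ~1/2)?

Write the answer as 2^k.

Step 1: The birthday paradox gives collision probability ~50% after sqrt(2^n) = 2^(n/2) hashes.
Step 2: For 966-bit output: 2^(966/2) = 2^483.
Step 3: Approximately 2^483 hash computations needed.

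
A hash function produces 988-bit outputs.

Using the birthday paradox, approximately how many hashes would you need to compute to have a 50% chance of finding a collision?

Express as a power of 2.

Step 1: The birthday paradox gives collision probability ~50% after sqrt(2^n) = 2^(n/2) hashes.
Step 2: For 988-bit output: 2^(988/2) = 2^494.
Step 3: Approximately 2^494 hash computations needed.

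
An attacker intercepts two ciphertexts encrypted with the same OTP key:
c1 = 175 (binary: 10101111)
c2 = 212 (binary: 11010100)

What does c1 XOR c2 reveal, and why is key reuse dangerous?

Step 1: c1 XOR c2 = (m1 XOR k) XOR (m2 XOR k).
Step 2: By XOR associativity/commutativity: = m1 XOR m2 XOR k XOR k = m1 XOR m2.
Step 3: 10101111 XOR 11010100 = 01111011 = 123.
Step 4: The key cancels out! An attacker learns m1 XOR m2 = 123, revealing the relationship between plaintexts.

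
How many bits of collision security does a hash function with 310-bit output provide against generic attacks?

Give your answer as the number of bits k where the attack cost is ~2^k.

Step 1: The hash has a 310-bit output.
Step 2: Collision resistance means it should be infeasible to find any x != y with h(x) = h(y).
By the birthday bound, a generic collision search succeeds after about sqrt(2^310) = 2^(310/2) = 2^155 evaluations.
Step 3: Security level = 155 bits.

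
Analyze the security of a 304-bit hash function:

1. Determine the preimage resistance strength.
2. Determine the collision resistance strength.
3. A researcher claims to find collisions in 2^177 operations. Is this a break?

Step 1: Preimage resistance requires brute-force of 2^304 operations.
Step 2: Collision resistance (birthday bound) = 2^(304/2) = 2^152.
Step 3: The claimed attack costs 2^177 operations.
Step 4: Since 2^177 >= 2^152, the claimed attack is no faster than the generic birthday attack, so this does not break collision resistance.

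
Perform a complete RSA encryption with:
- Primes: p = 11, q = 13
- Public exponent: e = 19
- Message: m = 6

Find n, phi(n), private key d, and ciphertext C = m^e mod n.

Step 1: n = 11 * 13 = 143.
Step 2: phi(n) = (11-1)(13-1) = 10 * 12 = 120.
Step 3: Find d = 19^(-1) mod 120 = 19.
  Verify: 19 * 19 = 361 = 1 (mod 120).
Step 4: C = 6^19 mod 143 = 46.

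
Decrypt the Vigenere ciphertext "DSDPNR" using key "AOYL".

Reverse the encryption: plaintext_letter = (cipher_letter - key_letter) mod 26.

Step 1: Extend key: AOYLAO
Step 2: Decrypt each letter (c - k) mod 26:
  D(3) - A(0) = (3-0) mod 26 = 3 = D
  S(18) - O(14) = (18-14) mod 26 = 4 = E
  D(3) - Y(24) = (3-24) mod 26 = 5 = F
  P(15) - L(11) = (15-11) mod 26 = 4 = E
  N(13) - A(0) = (13-0) mod 26 = 13 = N
  R(17) - O(14) = (17-14) mod 26 = 3 = D
Plaintext: DEFEND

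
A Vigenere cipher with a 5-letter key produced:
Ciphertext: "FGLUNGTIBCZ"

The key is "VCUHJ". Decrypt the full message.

Step 1: Key 'VCUHJ' has length 5. Extended key: VCUHJVCUHJV
Step 2: Decrypt each position:
  F(5) - V(21) = 10 = K
  G(6) - C(2) = 4 = E
  L(11) - U(20) = 17 = R
  U(20) - H(7) = 13 = N
  N(13) - J(9) = 4 = E
  G(6) - V(21) = 11 = L
  T(19) - C(2) = 17 = R
  I(8) - U(20) = 14 = O
  B(1) - H(7) = 20 = U
  C(2) - J(9) = 19 = T
  Z(25) - V(21) = 4 = E
Plaintext: KERNELROUTE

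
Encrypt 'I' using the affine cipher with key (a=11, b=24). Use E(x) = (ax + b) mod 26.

Step 1: Convert 'I' to number: x = 8.
Step 2: E(8) = (11 * 8 + 24) mod 26 = 112 mod 26 = 8.
Step 3: Convert 8 back to letter: I.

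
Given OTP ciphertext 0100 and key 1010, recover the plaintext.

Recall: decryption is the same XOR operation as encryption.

Step 1: XOR ciphertext with key:
  Ciphertext: 0100
  Key:        1010
  XOR:        1110
Step 2: Plaintext = 1110 = 14 in decimal.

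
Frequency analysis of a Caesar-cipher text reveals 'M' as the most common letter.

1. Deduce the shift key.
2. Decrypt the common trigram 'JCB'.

Step 1: In English, 'E' is the most frequent letter (12.7%).
Step 2: The most frequent ciphertext letter is 'M' (position 12).
Step 3: Shift = (12 - 4) mod 26 = 8.
Step 4: Decrypt 'JCB' by shifting back 8:
  J -> B
  C -> U
  B -> T
Step 5: 'JCB' decrypts to 'BUT'.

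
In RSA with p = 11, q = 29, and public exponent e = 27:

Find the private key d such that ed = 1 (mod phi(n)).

Step 1: n = 11 * 29 = 319.
Step 2: phi(n) = 10 * 28 = 280.
Step 3: Find d such that 27 * d = 1 (mod 280).
Step 4: d = 27^(-1) mod 280 = 83.
Verification: 27 * 83 = 2241 = 8 * 280 + 1.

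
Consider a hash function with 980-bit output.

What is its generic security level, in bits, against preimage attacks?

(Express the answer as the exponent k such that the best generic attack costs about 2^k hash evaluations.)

Step 1: The hash has a 980-bit output.
Step 2: Preimage resistance means: given a digest h(x), it should be infeasible to find any input that hashes to it.
With a 980-bit output there are 2^980 possible digests, so a generic brute-force preimage search costs about 2^980 evaluations.
Step 3: Security level = 980 bits.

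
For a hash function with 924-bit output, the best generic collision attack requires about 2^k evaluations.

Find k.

Step 1: The hash has a 924-bit output.
Step 2: Collision resistance means it should be infeasible to find any x != y with h(x) = h(y).
By the birthday bound, a generic collision search succeeds after about sqrt(2^924) = 2^(924/2) = 2^462 evaluations.
Step 3: Security level = 462 bits.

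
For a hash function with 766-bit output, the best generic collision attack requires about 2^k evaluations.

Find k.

Step 1: The hash has a 766-bit output.
Step 2: Collision resistance means it should be infeasible to find any x != y with h(x) = h(y).
By the birthday bound, a generic collision search succeeds after about sqrt(2^766) = 2^(766/2) = 2^383 evaluations.
Step 3: Security level = 383 bits.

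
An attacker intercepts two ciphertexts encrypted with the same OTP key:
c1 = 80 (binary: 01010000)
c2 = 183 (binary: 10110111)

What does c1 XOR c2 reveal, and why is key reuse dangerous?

Step 1: c1 XOR c2 = (m1 XOR k) XOR (m2 XOR k).
Step 2: By XOR associativity/commutativity: = m1 XOR m2 XOR k XOR k = m1 XOR m2.
Step 3: 01010000 XOR 10110111 = 11100111 = 231.
Step 4: The key cancels out! An attacker learns m1 XOR m2 = 231, revealing the relationship between plaintexts.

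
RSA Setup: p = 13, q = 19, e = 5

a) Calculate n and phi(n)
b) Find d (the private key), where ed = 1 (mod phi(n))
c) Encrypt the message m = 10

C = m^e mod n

Step 1: n = 13 * 19 = 247.
Step 2: phi(n) = (13-1)(19-1) = 12 * 18 = 216.
Step 3: Find d = 5^(-1) mod 216 = 173.
  Verify: 5 * 173 = 865 = 1 (mod 216).
Step 4: C = 10^5 mod 247 = 212.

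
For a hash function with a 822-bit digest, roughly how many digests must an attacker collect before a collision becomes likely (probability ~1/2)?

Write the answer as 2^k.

Step 1: The birthday paradox gives collision probability ~50% after sqrt(2^n) = 2^(n/2) hashes.
Step 2: For 822-bit output: 2^(822/2) = 2^411.
Step 3: Approximately 2^411 hash computations needed.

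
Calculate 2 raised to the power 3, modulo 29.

Step 1: Compute 2^3 mod 29 step by step, reducing modulo 29 at each step.
  2^1 mod 29 = 2
  2^2 mod 29 = (2 * 2) mod 29 = 4
  2^3 mod 29 = (4 * 2) mod 29 = 8
Step 2: Result = 8.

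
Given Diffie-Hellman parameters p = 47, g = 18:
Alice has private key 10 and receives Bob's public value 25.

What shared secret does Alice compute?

Step 1: s = B^a mod p = 25^10 mod 47.
  25^1 mod 47 = 25
  25^2 mod 47 = (25 * 25) mod 47 = 14
  25^3 mod 47 = (14 * 25) mod 47 = 21
  25^4 mod 47 = (21 * 25) mod 47 = 8
  25^5 mod 47 = (8 * 25) mod 47 = 12
  25^6 mod 47 = (12 * 25) mod 47 = 18
  25^7 mod 47 = (18 * 25) mod 47 = 27
  25^8 mod 47 = (27 * 25) mod 47 = 17
  25^9 mod 47 = (17 * 25) mod 47 = 2
  25^10 mod 47 = (2 * 25) mod 47 = 3
Result: shared secret = 3.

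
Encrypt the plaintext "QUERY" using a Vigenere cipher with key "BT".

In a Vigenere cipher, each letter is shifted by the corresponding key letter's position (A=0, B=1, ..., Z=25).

Step 1: Repeat key to match plaintext length:
  Plaintext: QUERY
  Key:       BTBTB
Step 2: Encrypt each letter:
  Q(16) + B(1) = (16+1) mod 26 = 17 = R
  U(20) + T(19) = (20+19) mod 26 = 13 = N
  E(4) + B(1) = (4+1) mod 26 = 5 = F
  R(17) + T(19) = (17+19) mod 26 = 10 = K
  Y(24) + B(1) = (24+1) mod 26 = 25 = Z
Ciphertext: RNFKZ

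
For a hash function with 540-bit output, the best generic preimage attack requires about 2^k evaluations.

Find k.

Step 1: The hash has a 540-bit output.
Step 2: Preimage resistance means: given a digest h(x), it should be infeasible to find any input that hashes to it.
With a 540-bit output there are 2^540 possible digests, so a generic brute-force preimage search costs about 2^540 evaluations.
Step 3: Security level = 540 bits.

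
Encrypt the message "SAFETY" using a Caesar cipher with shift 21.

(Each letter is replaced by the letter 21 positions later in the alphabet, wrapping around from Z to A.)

Step 1: For each letter, shift forward by 21 positions (mod 26).
  S (position 18) -> position (18+21) mod 26 = 13 -> N
  A (position 0) -> position (0+21) mod 26 = 21 -> V
  F (position 5) -> position (5+21) mod 26 = 0 -> A
  E (position 4) -> position (4+21) mod 26 = 25 -> Z
  T (position 19) -> position (19+21) mod 26 = 14 -> O
  Y (position 24) -> position (24+21) mod 26 = 19 -> T
Result: NVAZOT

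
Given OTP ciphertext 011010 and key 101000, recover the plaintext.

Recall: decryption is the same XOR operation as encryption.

Step 1: XOR ciphertext with key:
  Ciphertext: 011010
  Key:        101000
  XOR:        110010
Step 2: Plaintext = 110010 = 50 in decimal.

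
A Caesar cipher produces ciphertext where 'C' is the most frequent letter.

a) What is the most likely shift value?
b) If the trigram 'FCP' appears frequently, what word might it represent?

Step 1: In English, 'E' is the most frequent letter (12.7%).
Step 2: The most frequent ciphertext letter is 'C' (position 2).
Step 3: Shift = (2 - 4) mod 26 = 24.
Step 4: Decrypt 'FCP' by shifting back 24:
  F -> H
  C -> E
  P -> R
Step 5: 'FCP' decrypts to 'HER'.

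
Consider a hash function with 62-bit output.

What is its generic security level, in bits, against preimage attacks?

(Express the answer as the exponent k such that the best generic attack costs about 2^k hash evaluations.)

Step 1: The hash has a 62-bit output.
Step 2: Preimage resistance means: given a digest h(x), it should be infeasible to find any input that hashes to it.
With a 62-bit output there are 2^62 possible digests, so a generic brute-force preimage search costs about 2^62 evaluations.
Step 3: Security level = 62 bits.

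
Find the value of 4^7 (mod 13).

Step 1: Compute 4^7 mod 13 step by step, reducing modulo 13 at each step.
  4^1 mod 13 = 4
  4^2 mod 13 = (4 * 4) mod 13 = 3
  4^3 mod 13 = (3 * 4) mod 13 = 12
  4^4 mod 13 = (12 * 4) mod 13 = 9
  4^5 mod 13 = (9 * 4) mod 13 = 10
  4^6 mod 13 = (10 * 4) mod 13 = 1
  4^7 mod 13 = (1 * 4) mod 13 = 4
Step 2: Result = 4.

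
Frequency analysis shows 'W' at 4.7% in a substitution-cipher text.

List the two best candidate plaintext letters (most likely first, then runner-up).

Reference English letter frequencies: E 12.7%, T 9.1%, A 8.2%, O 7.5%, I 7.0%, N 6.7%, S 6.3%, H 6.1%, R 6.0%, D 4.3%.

Step 1: Observed frequency of 'W' is 4.7%.
Step 2: Compute distances to each reference frequency and sort:
  D (4.3%): difference = 0.4% <-- BEST
  R (6.0%): difference = 1.3% <-- RUNNER-UP
  H (6.1%): difference = 1.4%
  S (6.3%): difference = 1.6%
  N (6.7%): difference = 2.0%
Step 3: Most likely is 'D' (4.3%, diff 0.4%); second most likely is 'R' (6.0%, diff 1.3%).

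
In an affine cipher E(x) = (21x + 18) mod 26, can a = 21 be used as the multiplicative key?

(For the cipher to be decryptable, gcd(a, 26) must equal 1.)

Step 1: Compute gcd(21, 26).
Step 2: gcd(21, 26) = 1.
Since gcd = 1, 21 is coprime with 26, so it is a valid key.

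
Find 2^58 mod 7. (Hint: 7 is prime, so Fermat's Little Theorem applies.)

Step 1: Since 7 is prime, by Fermat's Little Theorem: 2^6 = 1 (mod 7).
Step 2: Reduce exponent: 58 mod 6 = 4.
Step 3: So 2^58 = 2^4 (mod 7).
Step 4: 2^4 mod 7 = 2.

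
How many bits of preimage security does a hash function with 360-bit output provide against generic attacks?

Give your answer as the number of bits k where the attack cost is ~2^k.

Step 1: The hash has a 360-bit output.
Step 2: Preimage resistance means: given a digest h(x), it should be infeasible to find any input that hashes to it.
With a 360-bit output there are 2^360 possible digests, so a generic brute-force preimage search costs about 2^360 evaluations.
Step 3: Security level = 360 bits.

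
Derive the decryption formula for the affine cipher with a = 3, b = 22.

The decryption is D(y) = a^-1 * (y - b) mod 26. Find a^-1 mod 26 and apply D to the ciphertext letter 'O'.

Step 1: Find a^-1, the modular inverse of 3 mod 26.
Step 2: We need 3 * a^-1 = 1 (mod 26).
Step 3: 3 * 9 = 27 = 1 * 26 + 1, so a^-1 = 9.
Step 4: D(y) = 9(y - 22) mod 26.
Step 5: Apply to 'O' (y = 14): D(14) = 9 * (14 - 22) mod 26 = 9 * -8 mod 26 = 6 -> 'G'.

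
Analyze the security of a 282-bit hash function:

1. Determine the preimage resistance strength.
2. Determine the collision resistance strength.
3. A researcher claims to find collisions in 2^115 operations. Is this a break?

Step 1: Preimage resistance requires brute-force of 2^282 operations.
Step 2: Collision resistance (birthday bound) = 2^(282/2) = 2^141.
Step 3: The claimed attack costs 2^115 operations.
Step 4: Since 2^115 < 2^141, the claimed attack beats the generic birthday bound, so collision resistance is broken.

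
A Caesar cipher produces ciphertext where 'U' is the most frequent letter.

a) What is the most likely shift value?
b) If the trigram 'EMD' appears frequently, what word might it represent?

Step 1: In English, 'E' is the most frequent letter (12.7%).
Step 2: The most frequent ciphertext letter is 'U' (position 20).
Step 3: Shift = (20 - 4) mod 26 = 16.
Step 4: Decrypt 'EMD' by shifting back 16:
  E -> O
  M -> W
  D -> N
Step 5: 'EMD' decrypts to 'OWN'.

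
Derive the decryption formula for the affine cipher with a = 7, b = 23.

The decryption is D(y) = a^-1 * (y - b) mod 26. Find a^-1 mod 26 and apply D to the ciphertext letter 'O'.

Step 1: Find a^-1, the modular inverse of 7 mod 26.
Step 2: We need 7 * a^-1 = 1 (mod 26).
Step 3: 7 * 15 = 105 = 4 * 26 + 1, so a^-1 = 15.
Step 4: D(y) = 15(y - 23) mod 26.
Step 5: Apply to 'O' (y = 14): D(14) = 15 * (14 - 23) mod 26 = 15 * -9 mod 26 = 21 -> 'V'.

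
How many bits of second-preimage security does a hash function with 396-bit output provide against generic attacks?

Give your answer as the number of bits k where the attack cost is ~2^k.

Step 1: The hash has a 396-bit output.
Step 2: Second-preimage resistance means: given a specific input x, it should be infeasible to find a different y with h(y) = h(x).
With a 396-bit output, a generic search for a second preimage costs about 2^396 evaluations (each trial matches the fixed target with probability 2^-396).
Step 3: Security level = 396 bits.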